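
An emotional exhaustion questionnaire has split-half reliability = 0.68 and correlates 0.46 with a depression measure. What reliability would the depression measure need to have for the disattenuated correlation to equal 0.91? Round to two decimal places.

r_true = r_obs / √(r_xx · r_yy) ⇒ 0.91 = 0.46 / √(0.68 · r_yy).
√(0.68 · r_yy) = 0.46 / 0.91 = 0.5055; 0.68 · r_yy = 0.2555; r_yy = 0.2555 / 0.68 ≈ 0.38.

0.38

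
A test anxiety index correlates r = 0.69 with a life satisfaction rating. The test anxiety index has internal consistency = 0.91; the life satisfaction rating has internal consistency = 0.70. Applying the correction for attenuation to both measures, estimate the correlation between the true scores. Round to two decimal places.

r_true = r_obs / √(r_xx · r_yy) = 0.69 / √(0.91 × 0.70) = 0.69 / √0.6370 = 0.69 / 0.7981 ≈ 0.86.

0.86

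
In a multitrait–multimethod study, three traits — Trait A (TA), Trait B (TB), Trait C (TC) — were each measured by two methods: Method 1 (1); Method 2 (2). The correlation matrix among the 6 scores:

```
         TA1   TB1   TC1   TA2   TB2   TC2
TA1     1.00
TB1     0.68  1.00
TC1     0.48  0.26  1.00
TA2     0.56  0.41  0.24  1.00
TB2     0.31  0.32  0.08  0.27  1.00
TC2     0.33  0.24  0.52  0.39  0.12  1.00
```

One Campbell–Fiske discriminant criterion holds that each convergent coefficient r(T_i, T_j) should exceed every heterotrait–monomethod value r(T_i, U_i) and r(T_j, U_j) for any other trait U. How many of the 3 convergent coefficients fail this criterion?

Convergent coefficients and their comparison sets:
TA (methods 1·2): 0.56 vs {0.68, 0.27, 0.48, 0.39} → fail.
TB (methods 1·2): 0.32 vs {0.68, 0.27, 0.26, 0.12} → fail.
TC (methods 1·2): 0.52 vs {0.48, 0.39, 0.26, 0.12} → pass.
2 of 3 fail.

2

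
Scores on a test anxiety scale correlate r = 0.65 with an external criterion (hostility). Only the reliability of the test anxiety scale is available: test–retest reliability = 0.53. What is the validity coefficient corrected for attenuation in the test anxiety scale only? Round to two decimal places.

0.89

Single correction: r_c = r_obs / √r_xx = 0.65 / √0.53 = 0.65 / 0.7280 ≈ 0.89.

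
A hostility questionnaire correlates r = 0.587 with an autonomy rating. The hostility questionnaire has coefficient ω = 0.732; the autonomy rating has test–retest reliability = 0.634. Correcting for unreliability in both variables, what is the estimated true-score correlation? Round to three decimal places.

0.862

r_true = r_obs / √(r_xx · r_yy) = 0.587 / √(0.732 × 0.634) = 0.587 / √0.464088 = 0.587 / 0.6812 ≈ 0.862.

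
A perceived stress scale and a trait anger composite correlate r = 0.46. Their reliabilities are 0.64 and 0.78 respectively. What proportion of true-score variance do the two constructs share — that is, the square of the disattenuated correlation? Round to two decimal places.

0.42

Disattenuated r = 0.46 / √(0.64 × 0.78) = 0.46 / 0.7065 = 0.6511.
Shared true-score variance = 0.6511² = 0.4239 ≈ 0.42.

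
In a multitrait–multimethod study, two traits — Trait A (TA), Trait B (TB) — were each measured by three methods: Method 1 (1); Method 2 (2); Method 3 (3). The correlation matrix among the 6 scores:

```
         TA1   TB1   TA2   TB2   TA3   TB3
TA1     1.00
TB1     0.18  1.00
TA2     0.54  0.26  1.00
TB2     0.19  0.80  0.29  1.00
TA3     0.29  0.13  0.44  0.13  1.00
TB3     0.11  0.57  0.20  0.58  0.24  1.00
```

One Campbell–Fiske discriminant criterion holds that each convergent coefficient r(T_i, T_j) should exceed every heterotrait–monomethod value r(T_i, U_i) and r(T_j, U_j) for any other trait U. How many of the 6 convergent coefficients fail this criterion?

0

Each convergent coefficient versus the relevant comparison correlations:
TA (methods 1·2): 0.54 vs {0.18, 0.29} → pass.
TA (methods 1·3): 0.29 vs {0.18, 0.24} → pass.
TA (methods 2·3): 0.44 vs {0.29, 0.24} → pass.
TB (methods 1·2): 0.80 vs {0.18, 0.29} → pass.
TB (methods 1·3): 0.57 vs {0.18, 0.24} → pass.
TB (methods 2·3): 0.58 vs {0.29, 0.24} → pass.
0 of 6 fail.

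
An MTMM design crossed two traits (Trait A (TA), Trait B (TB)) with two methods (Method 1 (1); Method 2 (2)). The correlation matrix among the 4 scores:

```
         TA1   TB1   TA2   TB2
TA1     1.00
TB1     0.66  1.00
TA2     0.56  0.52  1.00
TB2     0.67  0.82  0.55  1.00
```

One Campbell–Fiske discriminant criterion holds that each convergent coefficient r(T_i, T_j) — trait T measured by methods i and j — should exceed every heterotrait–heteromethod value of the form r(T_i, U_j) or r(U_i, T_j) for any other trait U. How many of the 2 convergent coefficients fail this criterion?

Checking each validity diagonal entry against its comparison values:
TA (methods 1·2): 0.56 vs {0.67, 0.52} → fail.
TB (methods 1·2): 0.82 vs {0.52, 0.67} → pass.
1 of 2 fail.

1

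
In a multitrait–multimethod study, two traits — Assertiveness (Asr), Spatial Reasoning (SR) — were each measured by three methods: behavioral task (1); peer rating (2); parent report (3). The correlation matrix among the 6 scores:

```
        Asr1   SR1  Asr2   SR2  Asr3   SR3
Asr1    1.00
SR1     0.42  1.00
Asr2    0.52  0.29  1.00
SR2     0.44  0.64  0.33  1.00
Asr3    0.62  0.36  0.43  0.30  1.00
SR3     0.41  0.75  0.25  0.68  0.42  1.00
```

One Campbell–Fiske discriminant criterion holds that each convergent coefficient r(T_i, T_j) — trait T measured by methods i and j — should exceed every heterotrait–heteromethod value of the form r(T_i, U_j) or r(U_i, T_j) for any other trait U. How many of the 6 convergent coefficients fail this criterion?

Each convergent coefficient versus the relevant comparison correlations:
Asr (methods 1·2): 0.52 vs {0.44, 0.29} → pass.
Asr (methods 1·3): 0.62 vs {0.41, 0.36} → pass.
Asr (methods 2·3): 0.43 vs {0.25, 0.30} → pass.
SR (methods 1·2): 0.64 vs {0.29, 0.44} → pass.
SR (methods 1·3): 0.75 vs {0.36, 0.41} → pass.
SR (methods 2·3): 0.68 vs {0.30, 0.25} → pass.
0 of 6 fail.

0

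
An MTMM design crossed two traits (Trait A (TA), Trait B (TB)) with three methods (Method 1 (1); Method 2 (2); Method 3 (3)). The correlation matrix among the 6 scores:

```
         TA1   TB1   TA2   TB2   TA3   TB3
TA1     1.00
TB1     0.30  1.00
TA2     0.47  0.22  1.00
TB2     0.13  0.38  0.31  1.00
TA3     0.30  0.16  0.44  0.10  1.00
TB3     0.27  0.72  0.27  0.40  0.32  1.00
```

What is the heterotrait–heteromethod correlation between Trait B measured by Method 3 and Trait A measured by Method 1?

Different traits and methods: r(TB3, TA1) = 0.27.

0.27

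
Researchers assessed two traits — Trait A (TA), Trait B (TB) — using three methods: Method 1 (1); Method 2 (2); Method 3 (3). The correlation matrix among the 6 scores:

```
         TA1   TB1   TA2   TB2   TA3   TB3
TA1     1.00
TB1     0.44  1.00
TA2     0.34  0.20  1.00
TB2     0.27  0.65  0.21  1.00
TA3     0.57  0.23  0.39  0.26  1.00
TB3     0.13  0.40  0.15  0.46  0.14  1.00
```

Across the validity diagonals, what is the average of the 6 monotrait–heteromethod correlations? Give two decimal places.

0.47

Convergent values: 0.34, 0.57, 0.39, 0.65, 0.40, 0.46; mean = 2.81/6 = 0.47.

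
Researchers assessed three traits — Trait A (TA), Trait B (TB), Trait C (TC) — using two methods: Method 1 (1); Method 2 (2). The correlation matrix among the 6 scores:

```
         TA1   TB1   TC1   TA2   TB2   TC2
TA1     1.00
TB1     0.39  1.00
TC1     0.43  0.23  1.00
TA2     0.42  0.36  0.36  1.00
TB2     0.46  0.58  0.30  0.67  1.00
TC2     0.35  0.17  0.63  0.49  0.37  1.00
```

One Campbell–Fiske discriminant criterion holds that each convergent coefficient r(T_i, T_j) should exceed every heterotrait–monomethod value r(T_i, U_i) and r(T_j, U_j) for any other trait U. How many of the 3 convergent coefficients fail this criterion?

Checking each validity diagonal entry against its comparison values:
TA (methods 1·2): 0.42 vs {0.39, 0.67, 0.43, 0.49} → fail.
TB (methods 1·2): 0.58 vs {0.39, 0.67, 0.23, 0.37} → fail.
TC (methods 1·2): 0.63 vs {0.43, 0.49, 0.23, 0.37} → pass.
2 of 3 fail.

2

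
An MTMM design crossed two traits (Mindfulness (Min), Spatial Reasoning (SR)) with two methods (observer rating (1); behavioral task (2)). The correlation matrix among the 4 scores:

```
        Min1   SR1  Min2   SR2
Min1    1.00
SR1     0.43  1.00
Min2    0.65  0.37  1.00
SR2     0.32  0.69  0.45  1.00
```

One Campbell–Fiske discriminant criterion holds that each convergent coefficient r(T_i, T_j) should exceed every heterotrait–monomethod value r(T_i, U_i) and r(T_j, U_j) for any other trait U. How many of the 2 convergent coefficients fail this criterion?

Each convergent coefficient versus the relevant comparison correlations:
Min (methods 1·2): 0.65 vs {0.43, 0.45} → pass.
SR (methods 1·2): 0.69 vs {0.43, 0.45} → pass.
0 of 2 fail.

0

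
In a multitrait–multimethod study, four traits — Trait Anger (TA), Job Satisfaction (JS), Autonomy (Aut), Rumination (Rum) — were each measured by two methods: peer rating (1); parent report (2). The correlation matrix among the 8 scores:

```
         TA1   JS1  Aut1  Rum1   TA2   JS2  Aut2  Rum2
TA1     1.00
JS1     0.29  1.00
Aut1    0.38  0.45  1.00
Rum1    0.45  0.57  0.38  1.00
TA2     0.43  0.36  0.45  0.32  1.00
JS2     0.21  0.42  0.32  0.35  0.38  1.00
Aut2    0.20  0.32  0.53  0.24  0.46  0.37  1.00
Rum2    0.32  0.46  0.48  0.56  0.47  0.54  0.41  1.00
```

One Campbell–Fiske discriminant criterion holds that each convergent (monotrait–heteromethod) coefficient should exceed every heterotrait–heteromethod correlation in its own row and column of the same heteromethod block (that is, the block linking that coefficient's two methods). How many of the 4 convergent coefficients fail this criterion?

Checking each validity diagonal entry against its comparison values:
TA (methods 1·2): 0.43 vs {0.21, 0.36, 0.20, 0.45, 0.32, 0.32} → fail.
JS (methods 1·2): 0.42 vs {0.36, 0.21, 0.32, 0.32, 0.46, 0.35} → fail.
Aut (methods 1·2): 0.53 vs {0.45, 0.20, 0.32, 0.32, 0.48, 0.24} → pass.
Rum (methods 1·2): 0.56 vs {0.32, 0.32, 0.35, 0.46, 0.24, 0.48} → pass.
2 of 4 fail.

2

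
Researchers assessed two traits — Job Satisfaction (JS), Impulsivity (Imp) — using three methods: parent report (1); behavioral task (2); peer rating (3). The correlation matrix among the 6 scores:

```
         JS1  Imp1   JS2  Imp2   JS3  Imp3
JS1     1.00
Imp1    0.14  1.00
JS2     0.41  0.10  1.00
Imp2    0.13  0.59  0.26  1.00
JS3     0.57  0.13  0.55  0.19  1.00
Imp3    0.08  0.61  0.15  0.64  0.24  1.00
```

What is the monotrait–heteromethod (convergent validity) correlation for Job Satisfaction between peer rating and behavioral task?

0.55

Same trait (JS), different methods: r(JS3, JS2) = 0.55.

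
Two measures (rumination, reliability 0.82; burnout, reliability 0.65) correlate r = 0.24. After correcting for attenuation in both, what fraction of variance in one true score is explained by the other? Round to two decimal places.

0.11

Disattenuated r = 0.24 / √(0.82 × 0.65) = 0.24 / 0.7301 = 0.3287.
Shared true-score variance = 0.3287² = 0.1080 ≈ 0.11.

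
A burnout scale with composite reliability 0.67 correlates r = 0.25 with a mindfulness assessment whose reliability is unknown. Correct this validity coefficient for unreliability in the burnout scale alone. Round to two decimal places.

0.31

Single correction: r_c = r_obs / √r_xx = 0.25 / √0.67 = 0.25 / 0.8185 ≈ 0.31.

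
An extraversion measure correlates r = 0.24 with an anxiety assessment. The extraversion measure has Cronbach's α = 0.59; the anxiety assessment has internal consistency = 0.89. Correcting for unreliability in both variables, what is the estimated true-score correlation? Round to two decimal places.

r_true = r_obs / √(r_xx · r_yy) = 0.24 / √(0.59 × 0.89) = 0.24 / √0.5251 = 0.24 / 0.7246 ≈ 0.33.

0.33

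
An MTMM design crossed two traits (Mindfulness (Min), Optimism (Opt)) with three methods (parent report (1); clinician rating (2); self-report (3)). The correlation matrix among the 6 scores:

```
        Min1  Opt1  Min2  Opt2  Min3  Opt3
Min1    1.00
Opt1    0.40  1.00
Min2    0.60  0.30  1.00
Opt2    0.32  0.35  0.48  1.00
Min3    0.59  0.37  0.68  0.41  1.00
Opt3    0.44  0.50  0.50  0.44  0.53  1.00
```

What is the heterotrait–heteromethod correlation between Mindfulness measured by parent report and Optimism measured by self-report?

0.44

Different traits and methods: r(Min1, Opt3) = 0.44.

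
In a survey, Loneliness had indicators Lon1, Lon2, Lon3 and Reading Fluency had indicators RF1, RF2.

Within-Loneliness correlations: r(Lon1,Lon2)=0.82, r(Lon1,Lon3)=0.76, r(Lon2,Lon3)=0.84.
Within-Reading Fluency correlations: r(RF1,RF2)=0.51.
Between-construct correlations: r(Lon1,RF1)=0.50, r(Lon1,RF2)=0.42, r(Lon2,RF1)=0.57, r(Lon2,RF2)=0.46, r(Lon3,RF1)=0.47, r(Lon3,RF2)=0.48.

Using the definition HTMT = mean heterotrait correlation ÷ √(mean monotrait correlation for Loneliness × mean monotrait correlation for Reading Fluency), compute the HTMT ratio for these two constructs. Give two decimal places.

0.75

Mean heterotrait r = 2.90/6 = 0.4833.
Mean within-Lon = 2.42/3 = 0.8067; mean within-RF = 0.51/1 = 0.5100.
Geometric mean = √(0.8067 × 0.5100) = 0.6414.
HTMT = 0.4833 / 0.6414 = 0.75.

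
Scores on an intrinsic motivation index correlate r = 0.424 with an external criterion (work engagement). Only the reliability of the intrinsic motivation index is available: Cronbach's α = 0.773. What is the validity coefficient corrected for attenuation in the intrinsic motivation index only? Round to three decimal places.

Single correction: r_c = r_obs / √r_xx = 0.424 / √0.773 = 0.424 / 0.8792 ≈ 0.482.

0.482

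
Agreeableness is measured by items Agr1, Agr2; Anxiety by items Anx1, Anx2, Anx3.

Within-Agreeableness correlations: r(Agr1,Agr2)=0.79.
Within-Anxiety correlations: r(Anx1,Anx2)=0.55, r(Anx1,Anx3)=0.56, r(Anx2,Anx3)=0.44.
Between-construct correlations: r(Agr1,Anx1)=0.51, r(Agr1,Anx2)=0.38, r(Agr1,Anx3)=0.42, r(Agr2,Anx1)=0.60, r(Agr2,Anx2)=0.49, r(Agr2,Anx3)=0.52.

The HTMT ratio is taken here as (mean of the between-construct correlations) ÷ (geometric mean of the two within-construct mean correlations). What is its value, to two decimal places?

0.76

Between-construct mean = 2.92/6 = 0.4867.
Mean within-Agr = 0.79/1 = 0.7900; mean within-Anx = 1.55/3 = 0.5167.
Geometric mean = √(0.7900 × 0.5167) = 0.6389.
HTMT = 0.4867 / 0.6389 = 0.76.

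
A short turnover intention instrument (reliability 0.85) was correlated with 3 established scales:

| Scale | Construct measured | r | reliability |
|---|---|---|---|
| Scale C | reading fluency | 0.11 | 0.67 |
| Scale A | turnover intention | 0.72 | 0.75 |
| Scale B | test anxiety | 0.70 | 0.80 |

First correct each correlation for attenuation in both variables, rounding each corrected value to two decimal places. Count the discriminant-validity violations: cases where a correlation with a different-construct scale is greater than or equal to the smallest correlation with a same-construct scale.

0

Disattenuated r (r / √(r_scale · r_new)):
  Scale C (disc): 0.11 / √(0.67·0.85) = 0.15
  Scale A (conv): 0.72 / √(0.75·0.85) = 0.90
  Scale B (disc): 0.70 / √(0.80·0.85) = 0.85
Smallest convergent = 0.90. Discriminant values: 0.15, 0.85; count ≥ 0.90 → 0.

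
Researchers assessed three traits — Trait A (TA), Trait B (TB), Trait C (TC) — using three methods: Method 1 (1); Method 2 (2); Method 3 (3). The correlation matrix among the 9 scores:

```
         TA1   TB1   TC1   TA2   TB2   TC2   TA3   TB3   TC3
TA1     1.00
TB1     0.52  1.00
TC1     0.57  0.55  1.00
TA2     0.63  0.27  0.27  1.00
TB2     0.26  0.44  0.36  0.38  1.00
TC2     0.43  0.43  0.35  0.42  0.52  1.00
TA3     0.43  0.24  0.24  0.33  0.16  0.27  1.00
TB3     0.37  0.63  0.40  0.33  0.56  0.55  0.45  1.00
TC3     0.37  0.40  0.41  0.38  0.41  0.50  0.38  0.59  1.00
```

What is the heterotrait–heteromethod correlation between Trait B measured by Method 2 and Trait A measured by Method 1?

Different traits and methods: r(TB2, TA1) = 0.26.

0.26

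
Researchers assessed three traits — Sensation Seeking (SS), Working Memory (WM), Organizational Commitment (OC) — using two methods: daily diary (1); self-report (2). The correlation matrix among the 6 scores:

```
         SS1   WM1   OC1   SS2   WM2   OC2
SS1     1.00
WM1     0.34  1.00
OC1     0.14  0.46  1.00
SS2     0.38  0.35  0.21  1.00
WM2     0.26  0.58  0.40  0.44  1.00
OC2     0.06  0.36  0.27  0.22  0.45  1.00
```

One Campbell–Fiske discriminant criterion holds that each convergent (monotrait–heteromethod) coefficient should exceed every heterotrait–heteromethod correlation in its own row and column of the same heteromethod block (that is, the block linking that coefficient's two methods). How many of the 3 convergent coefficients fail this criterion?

Checking each validity diagonal entry against its comparison values:
SS (methods 1·2): 0.38 vs {0.26, 0.35, 0.06, 0.21} → pass.
WM (methods 1·2): 0.58 vs {0.35, 0.26, 0.36, 0.40} → pass.
OC (methods 1·2): 0.27 vs {0.21, 0.06, 0.40, 0.36} → fail.
1 of 3 fail.

1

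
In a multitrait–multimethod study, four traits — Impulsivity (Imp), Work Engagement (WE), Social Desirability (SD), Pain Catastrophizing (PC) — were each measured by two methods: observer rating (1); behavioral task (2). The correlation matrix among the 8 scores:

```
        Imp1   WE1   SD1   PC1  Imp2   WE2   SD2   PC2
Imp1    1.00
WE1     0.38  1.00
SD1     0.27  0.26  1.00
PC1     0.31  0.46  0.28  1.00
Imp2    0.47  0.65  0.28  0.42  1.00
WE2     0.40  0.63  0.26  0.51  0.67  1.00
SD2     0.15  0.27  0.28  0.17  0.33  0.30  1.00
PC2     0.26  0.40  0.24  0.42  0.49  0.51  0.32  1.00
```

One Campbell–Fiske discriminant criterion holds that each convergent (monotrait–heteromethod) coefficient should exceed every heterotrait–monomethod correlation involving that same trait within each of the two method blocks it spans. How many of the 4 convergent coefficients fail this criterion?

4

Checking each validity diagonal entry against its comparison values:
Imp (methods 1·2): 0.47 vs {0.38, 0.67, 0.27, 0.33, 0.31, 0.49} → fail.
WE (methods 1·2): 0.63 vs {0.38, 0.67, 0.26, 0.30, 0.46, 0.51} → fail.
SD (methods 1·2): 0.28 vs {0.27, 0.33, 0.26, 0.30, 0.28, 0.32} → fail.
PC (methods 1·2): 0.42 vs {0.31, 0.49, 0.46, 0.51, 0.28, 0.32} → fail.
4 of 4 fail.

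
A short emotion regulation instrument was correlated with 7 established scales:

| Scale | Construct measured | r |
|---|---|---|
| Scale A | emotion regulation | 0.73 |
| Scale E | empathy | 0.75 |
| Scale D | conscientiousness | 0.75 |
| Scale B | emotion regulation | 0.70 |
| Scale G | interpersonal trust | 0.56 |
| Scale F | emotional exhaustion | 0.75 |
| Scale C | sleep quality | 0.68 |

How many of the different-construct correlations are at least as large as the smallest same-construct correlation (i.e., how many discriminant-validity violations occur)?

Convergent (same construct = emotion regulation): Scale A, Scale B.
Smallest convergent = 0.70. Discriminant values: 0.75, 0.75, 0.56, 0.75, 0.68; count ≥ 0.70 → 3.

3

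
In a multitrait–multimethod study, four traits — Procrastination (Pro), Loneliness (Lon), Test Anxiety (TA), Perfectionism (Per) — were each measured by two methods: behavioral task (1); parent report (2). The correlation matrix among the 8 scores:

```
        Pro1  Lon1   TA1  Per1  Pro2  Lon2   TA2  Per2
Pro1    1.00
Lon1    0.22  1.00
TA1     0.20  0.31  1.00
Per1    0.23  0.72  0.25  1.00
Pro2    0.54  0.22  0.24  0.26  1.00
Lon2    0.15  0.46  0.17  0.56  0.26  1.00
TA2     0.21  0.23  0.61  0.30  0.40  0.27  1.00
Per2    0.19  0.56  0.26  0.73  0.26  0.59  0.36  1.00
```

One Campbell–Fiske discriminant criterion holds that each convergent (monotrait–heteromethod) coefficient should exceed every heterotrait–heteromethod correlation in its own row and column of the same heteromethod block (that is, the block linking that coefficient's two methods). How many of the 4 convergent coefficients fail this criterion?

Checking each validity diagonal entry against its comparison values:
Pro (methods 1·2): 0.54 vs {0.15, 0.22, 0.21, 0.24, 0.19, 0.26} → pass.
Lon (methods 1·2): 0.46 vs {0.22, 0.15, 0.23, 0.17, 0.56, 0.56} → fail.
TA (methods 1·2): 0.61 vs {0.24, 0.21, 0.17, 0.23, 0.26, 0.30} → pass.
Per (methods 1·2): 0.73 vs {0.26, 0.19, 0.56, 0.56, 0.30, 0.26} → pass.
1 of 4 fail.

1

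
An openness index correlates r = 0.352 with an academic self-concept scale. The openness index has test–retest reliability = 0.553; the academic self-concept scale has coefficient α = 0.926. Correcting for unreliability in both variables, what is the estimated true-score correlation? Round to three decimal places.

0.492

r_true = r_obs / √(r_xx · r_yy) = 0.352 / √(0.553 × 0.926) = 0.352 / √0.512078 = 0.352 / 0.7156 ≈ 0.492.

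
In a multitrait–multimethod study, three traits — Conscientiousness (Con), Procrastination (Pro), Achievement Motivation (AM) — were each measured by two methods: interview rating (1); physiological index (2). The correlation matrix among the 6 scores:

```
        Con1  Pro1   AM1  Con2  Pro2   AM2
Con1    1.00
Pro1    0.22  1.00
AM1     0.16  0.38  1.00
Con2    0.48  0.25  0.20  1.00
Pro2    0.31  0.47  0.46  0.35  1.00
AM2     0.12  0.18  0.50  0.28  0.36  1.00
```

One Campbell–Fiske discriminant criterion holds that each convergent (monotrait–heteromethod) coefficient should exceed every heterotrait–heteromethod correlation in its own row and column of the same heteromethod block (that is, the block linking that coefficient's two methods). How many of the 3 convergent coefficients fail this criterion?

Each convergent coefficient versus the relevant comparison correlations:
Con (methods 1·2): 0.48 vs {0.31, 0.25, 0.12, 0.20} → pass.
Pro (methods 1·2): 0.47 vs {0.25, 0.31, 0.18, 0.46} → pass.
AM (methods 1·2): 0.50 vs {0.20, 0.12, 0.46, 0.18} → pass.
0 of 3 fail.

0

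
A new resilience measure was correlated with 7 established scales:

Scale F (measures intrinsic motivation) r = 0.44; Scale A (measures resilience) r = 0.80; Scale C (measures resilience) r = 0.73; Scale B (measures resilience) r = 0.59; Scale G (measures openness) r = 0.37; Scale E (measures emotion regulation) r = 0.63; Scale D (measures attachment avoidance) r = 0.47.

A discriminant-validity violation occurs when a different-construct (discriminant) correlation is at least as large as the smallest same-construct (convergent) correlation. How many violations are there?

1

Convergent (same construct = resilience): Scale A, Scale C, Scale B.
Smallest convergent = 0.59. Discriminant values: 0.44, 0.37, 0.63, 0.47; count ≥ 0.59 → 1.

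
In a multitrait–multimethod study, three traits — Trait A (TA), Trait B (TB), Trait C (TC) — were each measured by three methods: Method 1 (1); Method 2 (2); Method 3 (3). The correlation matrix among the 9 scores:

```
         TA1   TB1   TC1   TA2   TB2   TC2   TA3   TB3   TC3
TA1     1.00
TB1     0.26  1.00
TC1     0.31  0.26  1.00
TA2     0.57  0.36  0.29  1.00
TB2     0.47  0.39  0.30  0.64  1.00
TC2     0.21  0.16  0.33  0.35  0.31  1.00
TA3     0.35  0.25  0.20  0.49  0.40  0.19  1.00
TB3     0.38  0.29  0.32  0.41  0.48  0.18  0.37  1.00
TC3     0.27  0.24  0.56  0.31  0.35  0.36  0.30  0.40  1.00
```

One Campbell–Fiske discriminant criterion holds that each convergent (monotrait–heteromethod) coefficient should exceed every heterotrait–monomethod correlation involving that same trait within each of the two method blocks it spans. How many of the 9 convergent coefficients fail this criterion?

Checking each validity diagonal entry against its comparison values:
TA (methods 1·2): 0.57 vs {0.26, 0.64, 0.31, 0.35} → fail.
TA (methods 1·3): 0.35 vs {0.26, 0.37, 0.31, 0.30} → fail.
TA (methods 2·3): 0.49 vs {0.64, 0.37, 0.35, 0.30} → fail.
TB (methods 1·2): 0.39 vs {0.26, 0.64, 0.26, 0.31} → fail.
TB (methods 1·3): 0.29 vs {0.26, 0.37, 0.26, 0.40} → fail.
TB (methods 2·3): 0.48 vs {0.64, 0.37, 0.31, 0.40} → fail.
TC (methods 1·2): 0.33 vs {0.31, 0.35, 0.26, 0.31} → fail.
TC (methods 1·3): 0.56 vs {0.31, 0.30, 0.26, 0.40} → pass.
TC (methods 2·3): 0.36 vs {0.35, 0.30, 0.31, 0.40} → fail.
8 of 9 fail.

8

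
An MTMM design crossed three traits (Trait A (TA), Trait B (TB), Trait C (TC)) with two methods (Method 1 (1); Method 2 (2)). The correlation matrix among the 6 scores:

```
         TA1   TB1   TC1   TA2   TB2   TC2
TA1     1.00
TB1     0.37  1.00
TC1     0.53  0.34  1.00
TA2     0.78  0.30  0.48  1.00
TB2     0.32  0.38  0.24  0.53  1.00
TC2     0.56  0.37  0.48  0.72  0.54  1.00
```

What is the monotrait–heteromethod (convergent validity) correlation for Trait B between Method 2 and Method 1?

Same trait (TB), different methods: r(TB2, TB1) = 0.38.

0.38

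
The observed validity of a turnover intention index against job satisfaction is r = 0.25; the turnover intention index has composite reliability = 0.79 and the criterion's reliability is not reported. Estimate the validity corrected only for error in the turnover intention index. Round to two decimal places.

Single correction: r_c = r_obs / √r_xx = 0.25 / √0.79 = 0.25 / 0.8888 ≈ 0.28.

0.28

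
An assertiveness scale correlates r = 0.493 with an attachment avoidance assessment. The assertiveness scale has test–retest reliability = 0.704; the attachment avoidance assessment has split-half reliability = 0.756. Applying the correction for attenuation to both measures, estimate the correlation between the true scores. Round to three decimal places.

0.676

r_true = r_obs / √(r_xx · r_yy) = 0.493 / √(0.704 × 0.756) = 0.493 / √0.532224 = 0.493 / 0.7295 ≈ 0.676.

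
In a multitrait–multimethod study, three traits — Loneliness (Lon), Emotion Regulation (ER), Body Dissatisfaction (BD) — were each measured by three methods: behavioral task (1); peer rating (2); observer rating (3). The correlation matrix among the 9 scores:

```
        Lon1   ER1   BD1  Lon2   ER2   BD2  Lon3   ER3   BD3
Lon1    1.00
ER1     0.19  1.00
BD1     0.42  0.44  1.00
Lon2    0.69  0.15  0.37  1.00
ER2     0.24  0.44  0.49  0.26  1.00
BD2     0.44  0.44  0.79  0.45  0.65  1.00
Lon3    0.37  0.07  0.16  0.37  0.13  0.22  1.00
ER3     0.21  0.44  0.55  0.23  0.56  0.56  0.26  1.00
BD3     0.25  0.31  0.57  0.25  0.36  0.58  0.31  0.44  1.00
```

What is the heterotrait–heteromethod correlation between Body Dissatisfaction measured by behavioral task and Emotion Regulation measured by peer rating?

Different traits and methods: r(BD1, ER2) = 0.49.

0.49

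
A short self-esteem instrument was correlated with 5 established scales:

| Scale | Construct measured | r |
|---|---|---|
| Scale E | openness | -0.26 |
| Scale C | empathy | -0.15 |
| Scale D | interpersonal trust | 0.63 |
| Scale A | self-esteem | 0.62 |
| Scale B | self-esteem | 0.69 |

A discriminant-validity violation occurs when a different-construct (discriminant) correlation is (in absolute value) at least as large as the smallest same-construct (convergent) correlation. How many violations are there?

Convergent (same construct = self-esteem): Scale A, Scale B.
Smallest convergent = 0.62. Discriminant |r|: 0.26, 0.15, 0.63; count ≥ 0.62 → 1.

1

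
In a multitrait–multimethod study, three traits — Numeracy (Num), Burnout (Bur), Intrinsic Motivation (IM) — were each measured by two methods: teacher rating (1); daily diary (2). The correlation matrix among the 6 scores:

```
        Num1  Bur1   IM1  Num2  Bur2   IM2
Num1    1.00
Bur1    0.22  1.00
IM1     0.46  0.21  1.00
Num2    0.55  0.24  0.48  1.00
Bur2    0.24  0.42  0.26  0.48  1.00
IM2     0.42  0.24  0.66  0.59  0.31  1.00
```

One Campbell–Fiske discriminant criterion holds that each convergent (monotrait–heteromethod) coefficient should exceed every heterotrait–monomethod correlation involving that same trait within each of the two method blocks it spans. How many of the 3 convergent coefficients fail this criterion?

2

Checking each validity diagonal entry against its comparison values:
Num (methods 1·2): 0.55 vs {0.22, 0.48, 0.46, 0.59} → fail.
Bur (methods 1·2): 0.42 vs {0.22, 0.48, 0.21, 0.31} → fail.
IM (methods 1·2): 0.66 vs {0.46, 0.59, 0.21, 0.31} → pass.
2 of 3 fail.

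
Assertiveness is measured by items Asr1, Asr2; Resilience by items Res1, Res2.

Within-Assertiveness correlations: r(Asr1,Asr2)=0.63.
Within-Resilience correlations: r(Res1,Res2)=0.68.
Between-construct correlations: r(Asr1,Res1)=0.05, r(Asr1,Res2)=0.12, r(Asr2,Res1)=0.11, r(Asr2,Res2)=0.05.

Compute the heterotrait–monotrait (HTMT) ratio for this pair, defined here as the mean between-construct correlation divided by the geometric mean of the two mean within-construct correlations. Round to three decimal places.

Mean between = 0.33/4 = 0.0825.
Mean within-Asr = 0.63/1 = 0.6300; mean within-Res = 0.68/1 = 0.6800.
Geometric mean = √(0.6300 × 0.6800) = 0.6545.
HTMT = 0.0825 / 0.6545 = 0.126.

0.126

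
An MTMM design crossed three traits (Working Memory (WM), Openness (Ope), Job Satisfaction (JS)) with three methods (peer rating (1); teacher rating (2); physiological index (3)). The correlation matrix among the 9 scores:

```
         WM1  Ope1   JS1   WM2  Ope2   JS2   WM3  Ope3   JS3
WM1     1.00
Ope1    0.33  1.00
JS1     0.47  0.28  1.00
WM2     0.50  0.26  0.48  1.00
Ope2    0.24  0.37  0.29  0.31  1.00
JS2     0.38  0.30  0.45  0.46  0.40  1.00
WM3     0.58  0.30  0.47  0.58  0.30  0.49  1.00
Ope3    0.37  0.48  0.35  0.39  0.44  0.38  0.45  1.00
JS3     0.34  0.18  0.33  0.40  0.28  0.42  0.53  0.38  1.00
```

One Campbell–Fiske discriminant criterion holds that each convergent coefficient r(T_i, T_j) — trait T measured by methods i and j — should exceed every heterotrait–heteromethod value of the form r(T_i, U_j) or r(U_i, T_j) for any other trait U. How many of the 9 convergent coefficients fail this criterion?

3

Each convergent coefficient versus the relevant comparison correlations:
WM (methods 1·2): 0.50 vs {0.24, 0.26, 0.38, 0.48} → pass.
WM (methods 1·3): 0.58 vs {0.37, 0.30, 0.34, 0.47} → pass.
WM (methods 2·3): 0.58 vs {0.39, 0.30, 0.40, 0.49} → pass.
Ope (methods 1·2): 0.37 vs {0.26, 0.24, 0.30, 0.29} → pass.
Ope (methods 1·3): 0.48 vs {0.30, 0.37, 0.18, 0.35} → pass.
Ope (methods 2·3): 0.44 vs {0.30, 0.39, 0.28, 0.38} → pass.
JS (methods 1·2): 0.45 vs {0.48, 0.38, 0.29, 0.30} → fail.
JS (methods 1·3): 0.33 vs {0.47, 0.34, 0.35, 0.18} → fail.
JS (methods 2·3): 0.42 vs {0.49, 0.40, 0.38, 0.28} → fail.
3 of 9 fail.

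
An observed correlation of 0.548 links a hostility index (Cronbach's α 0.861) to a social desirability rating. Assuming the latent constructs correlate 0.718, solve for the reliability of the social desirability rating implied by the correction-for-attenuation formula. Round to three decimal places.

r_true = r_obs / √(r_xx · r_yy) ⇒ 0.718 = 0.548 / √(0.861 · r_yy).
√(0.861 · r_yy) = 0.548 / 0.718 = 0.7632; 0.861 · r_yy = 0.5825; r_yy = 0.5825 / 0.861 ≈ 0.677.

0.677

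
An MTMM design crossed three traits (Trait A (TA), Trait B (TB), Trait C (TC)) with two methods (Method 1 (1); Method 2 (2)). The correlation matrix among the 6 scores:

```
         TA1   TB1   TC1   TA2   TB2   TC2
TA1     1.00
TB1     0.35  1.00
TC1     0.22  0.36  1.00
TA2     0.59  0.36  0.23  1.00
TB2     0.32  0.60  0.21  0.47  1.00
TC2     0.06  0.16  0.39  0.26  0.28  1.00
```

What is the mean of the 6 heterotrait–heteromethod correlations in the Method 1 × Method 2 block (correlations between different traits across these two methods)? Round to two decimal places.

HTHM values (method 1 × method 2): 0.32, 0.06, 0.36, 0.16, 0.23, 0.21; mean = 1.34/6 = 0.22.

0.22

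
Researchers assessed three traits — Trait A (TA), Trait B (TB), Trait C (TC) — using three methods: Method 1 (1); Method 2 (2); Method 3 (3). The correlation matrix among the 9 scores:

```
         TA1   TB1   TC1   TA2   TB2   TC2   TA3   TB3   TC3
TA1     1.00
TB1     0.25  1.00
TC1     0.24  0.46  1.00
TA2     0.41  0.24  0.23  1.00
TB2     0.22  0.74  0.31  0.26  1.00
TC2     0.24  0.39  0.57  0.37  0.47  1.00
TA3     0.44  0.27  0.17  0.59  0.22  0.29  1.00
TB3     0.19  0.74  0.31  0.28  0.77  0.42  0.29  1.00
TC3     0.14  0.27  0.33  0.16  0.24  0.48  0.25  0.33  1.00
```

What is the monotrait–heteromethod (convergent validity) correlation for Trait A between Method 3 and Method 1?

Same trait (TA), different methods: r(TA3, TA1) = 0.44.

0.44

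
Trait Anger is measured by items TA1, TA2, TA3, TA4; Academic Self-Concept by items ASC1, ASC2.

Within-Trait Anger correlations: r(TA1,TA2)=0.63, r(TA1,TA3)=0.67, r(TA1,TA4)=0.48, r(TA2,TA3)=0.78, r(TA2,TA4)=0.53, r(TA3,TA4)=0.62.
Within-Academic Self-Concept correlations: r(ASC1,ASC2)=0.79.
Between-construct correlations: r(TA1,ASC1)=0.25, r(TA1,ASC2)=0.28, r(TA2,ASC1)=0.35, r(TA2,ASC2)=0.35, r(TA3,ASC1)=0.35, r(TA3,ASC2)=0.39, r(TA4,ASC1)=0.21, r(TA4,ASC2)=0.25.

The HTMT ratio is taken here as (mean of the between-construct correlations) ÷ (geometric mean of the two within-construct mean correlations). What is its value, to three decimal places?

0.435

Mean between = 2.43/8 = 0.3038.
Mean within-TA = 3.71/6 = 0.6183; mean within-ASC = 0.79/1 = 0.7900.
Geometric mean = √(0.6183 × 0.7900) = 0.6989.
HTMT = 0.3038 / 0.6989 = 0.435.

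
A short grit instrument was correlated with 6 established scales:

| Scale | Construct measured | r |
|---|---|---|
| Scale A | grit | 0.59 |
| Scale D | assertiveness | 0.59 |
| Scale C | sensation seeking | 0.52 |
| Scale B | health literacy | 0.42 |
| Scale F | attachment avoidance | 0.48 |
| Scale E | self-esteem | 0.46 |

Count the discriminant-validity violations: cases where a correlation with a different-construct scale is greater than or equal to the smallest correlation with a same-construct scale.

1

Convergent (same construct = grit): Scale A.
Smallest convergent = 0.59. Discriminant values: 0.59, 0.52, 0.42, 0.48, 0.46; count ≥ 0.59 → 1.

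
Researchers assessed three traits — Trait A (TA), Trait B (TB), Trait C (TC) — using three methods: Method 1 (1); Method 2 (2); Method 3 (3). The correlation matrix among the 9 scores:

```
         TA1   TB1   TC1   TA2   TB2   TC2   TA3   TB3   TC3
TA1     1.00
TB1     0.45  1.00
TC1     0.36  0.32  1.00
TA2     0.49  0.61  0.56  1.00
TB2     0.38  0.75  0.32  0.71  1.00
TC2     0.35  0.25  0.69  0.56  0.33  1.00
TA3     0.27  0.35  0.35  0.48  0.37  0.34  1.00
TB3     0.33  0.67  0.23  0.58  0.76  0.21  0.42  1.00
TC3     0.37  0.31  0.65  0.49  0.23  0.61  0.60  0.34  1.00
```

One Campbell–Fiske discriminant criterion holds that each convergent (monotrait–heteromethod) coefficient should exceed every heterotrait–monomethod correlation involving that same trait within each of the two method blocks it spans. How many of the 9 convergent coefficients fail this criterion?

3

Each convergent coefficient versus the relevant comparison correlations:
TA (methods 1·2): 0.49 vs {0.45, 0.71, 0.36, 0.56} → fail.
TA (methods 1·3): 0.27 vs {0.45, 0.42, 0.36, 0.60} → fail.
TA (methods 2·3): 0.48 vs {0.71, 0.42, 0.56, 0.60} → fail.
TB (methods 1·2): 0.75 vs {0.45, 0.71, 0.32, 0.33} → pass.
TB (methods 1·3): 0.67 vs {0.45, 0.42, 0.32, 0.34} → pass.
TB (methods 2·3): 0.76 vs {0.71, 0.42, 0.33, 0.34} → pass.
TC (methods 1·2): 0.69 vs {0.36, 0.56, 0.32, 0.33} → pass.
TC (methods 1·3): 0.65 vs {0.36, 0.60, 0.32, 0.34} → pass.
TC (methods 2·3): 0.61 vs {0.56, 0.60, 0.33, 0.34} → pass.
3 of 9 fail.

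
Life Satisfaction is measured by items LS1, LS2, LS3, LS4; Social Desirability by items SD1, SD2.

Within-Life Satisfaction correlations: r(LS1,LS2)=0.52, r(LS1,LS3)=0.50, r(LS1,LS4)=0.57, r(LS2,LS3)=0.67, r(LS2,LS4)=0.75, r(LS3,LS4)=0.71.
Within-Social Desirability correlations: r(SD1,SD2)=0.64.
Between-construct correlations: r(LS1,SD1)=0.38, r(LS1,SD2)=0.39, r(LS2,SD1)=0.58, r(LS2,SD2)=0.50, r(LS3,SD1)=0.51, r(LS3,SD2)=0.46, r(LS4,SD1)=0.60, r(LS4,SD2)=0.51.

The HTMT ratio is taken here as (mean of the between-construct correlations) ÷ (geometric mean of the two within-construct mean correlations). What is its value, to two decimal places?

0.78

Between-construct mean = 3.93/8 = 0.4913.
Mean within-LS = 3.72/6 = 0.6200; mean within-SD = 0.64/1 = 0.6400.
Geometric mean = √(0.6200 × 0.6400) = 0.6299.
HTMT = 0.4913 / 0.6299 = 0.78.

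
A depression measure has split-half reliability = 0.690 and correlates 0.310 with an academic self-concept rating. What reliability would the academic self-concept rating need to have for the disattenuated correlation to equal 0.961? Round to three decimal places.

r_true = r_obs / √(r_xx · r_yy) ⇒ 0.961 = 0.310 / √(0.690 · r_yy).
√(0.690 · r_yy) = 0.310 / 0.961 = 0.3226; 0.690 · r_yy = 0.1041; r_yy = 0.1041 / 0.690 ≈ 0.151.

0.151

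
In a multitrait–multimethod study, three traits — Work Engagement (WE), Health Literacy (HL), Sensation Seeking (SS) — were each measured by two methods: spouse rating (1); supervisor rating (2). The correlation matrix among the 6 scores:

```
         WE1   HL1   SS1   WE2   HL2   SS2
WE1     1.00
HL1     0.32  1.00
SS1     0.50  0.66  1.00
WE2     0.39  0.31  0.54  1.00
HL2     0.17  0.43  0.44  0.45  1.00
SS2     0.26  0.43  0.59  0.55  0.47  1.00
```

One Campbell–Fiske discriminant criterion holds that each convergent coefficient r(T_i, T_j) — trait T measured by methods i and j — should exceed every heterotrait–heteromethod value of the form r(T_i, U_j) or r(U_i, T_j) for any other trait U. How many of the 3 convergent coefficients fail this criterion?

2

Checking each validity diagonal entry against its comparison values:
WE (methods 1·2): 0.39 vs {0.17, 0.31, 0.26, 0.54} → fail.
HL (methods 1·2): 0.43 vs {0.31, 0.17, 0.43, 0.44} → fail.
SS (methods 1·2): 0.59 vs {0.54, 0.26, 0.44, 0.43} → pass.
2 of 3 fail.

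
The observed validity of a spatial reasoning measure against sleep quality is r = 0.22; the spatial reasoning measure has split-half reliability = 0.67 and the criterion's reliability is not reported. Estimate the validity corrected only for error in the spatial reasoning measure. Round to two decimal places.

0.27

Single correction: r_c = r_obs / √r_xx = 0.22 / √0.67 = 0.22 / 0.8185 ≈ 0.27.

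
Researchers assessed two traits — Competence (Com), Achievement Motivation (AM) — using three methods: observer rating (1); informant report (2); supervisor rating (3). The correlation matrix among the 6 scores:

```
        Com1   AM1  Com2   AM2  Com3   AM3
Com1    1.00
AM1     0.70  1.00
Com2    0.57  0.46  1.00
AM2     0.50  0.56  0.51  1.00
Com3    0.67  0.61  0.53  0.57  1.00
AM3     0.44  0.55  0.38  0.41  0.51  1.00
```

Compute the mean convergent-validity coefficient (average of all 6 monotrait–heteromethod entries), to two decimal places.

0.55

Convergent values: 0.57, 0.67, 0.53, 0.56, 0.55, 0.41; mean = 3.29/6 = 0.55.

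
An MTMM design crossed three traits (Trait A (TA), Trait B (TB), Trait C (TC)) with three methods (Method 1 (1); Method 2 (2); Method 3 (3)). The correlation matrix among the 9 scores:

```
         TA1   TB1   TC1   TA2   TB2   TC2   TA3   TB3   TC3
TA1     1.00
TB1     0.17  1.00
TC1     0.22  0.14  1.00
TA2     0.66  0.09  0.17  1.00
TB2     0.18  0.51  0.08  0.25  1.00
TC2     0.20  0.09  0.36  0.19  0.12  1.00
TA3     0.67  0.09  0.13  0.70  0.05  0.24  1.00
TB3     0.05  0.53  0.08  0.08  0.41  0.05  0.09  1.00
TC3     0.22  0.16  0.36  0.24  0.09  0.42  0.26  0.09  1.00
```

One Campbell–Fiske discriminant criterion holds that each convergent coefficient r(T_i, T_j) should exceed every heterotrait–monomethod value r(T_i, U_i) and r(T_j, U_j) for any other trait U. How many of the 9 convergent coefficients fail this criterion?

0

Convergent coefficients and their comparison sets:
TA (methods 1·2): 0.66 vs {0.17, 0.25, 0.22, 0.19} → pass.
TA (methods 1·3): 0.67 vs {0.17, 0.09, 0.22, 0.26} → pass.
TA (methods 2·3): 0.70 vs {0.25, 0.09, 0.19, 0.26} → pass.
TB (methods 1·2): 0.51 vs {0.17, 0.25, 0.14, 0.12} → pass.
TB (methods 1·3): 0.53 vs {0.17, 0.09, 0.14, 0.09} → pass.
TB (methods 2·3): 0.41 vs {0.25, 0.09, 0.12, 0.09} → pass.
TC (methods 1·2): 0.36 vs {0.22, 0.19, 0.14, 0.12} → pass.
TC (methods 1·3): 0.36 vs {0.22, 0.26, 0.14, 0.09} → pass.
TC (methods 2·3): 0.42 vs {0.19, 0.26, 0.12, 0.09} → pass.
0 of 9 fail.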